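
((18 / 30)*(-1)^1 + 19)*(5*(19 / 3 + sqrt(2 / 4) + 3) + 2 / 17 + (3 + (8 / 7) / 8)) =46*sqrt(2) + 1639808 / 1785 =983.71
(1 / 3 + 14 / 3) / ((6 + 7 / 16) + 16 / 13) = 0.65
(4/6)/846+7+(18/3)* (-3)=-13958/1269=-11.00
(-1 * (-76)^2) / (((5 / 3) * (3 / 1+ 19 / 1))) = -8664 / 55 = -157.53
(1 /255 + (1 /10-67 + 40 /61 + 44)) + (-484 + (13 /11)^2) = -1900387987 /3764310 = -504.84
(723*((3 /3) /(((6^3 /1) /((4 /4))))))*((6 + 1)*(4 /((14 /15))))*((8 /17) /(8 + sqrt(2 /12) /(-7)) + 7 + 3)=3374*sqrt(6) /191913 + 387692603 /383826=1010.12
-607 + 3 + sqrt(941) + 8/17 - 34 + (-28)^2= sqrt(941) + 2490/17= 177.15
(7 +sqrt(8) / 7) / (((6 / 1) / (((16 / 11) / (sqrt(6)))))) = 16 * sqrt(3) / 693 +28 * sqrt(6) / 99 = 0.73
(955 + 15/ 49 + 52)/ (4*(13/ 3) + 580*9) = 74037/ 384944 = 0.19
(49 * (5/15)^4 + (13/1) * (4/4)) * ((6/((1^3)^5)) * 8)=17632/27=653.04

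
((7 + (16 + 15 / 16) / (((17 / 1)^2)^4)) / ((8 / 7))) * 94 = 257042710275127 / 446448476224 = 575.75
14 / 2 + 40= 47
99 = 99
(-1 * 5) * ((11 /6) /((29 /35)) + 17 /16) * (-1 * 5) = 113975 /1392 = 81.88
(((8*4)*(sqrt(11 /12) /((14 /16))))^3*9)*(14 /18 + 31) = 6597640192*sqrt(33) /3087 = 12277472.43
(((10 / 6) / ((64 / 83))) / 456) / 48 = 415 / 4202496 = 0.00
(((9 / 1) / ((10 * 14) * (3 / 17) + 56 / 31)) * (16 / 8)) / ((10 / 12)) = 0.81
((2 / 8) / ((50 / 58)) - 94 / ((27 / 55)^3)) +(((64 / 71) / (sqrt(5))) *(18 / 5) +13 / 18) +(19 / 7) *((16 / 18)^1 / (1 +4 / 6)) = -790.65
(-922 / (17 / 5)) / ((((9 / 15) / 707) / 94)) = -1531856900 / 51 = -30036409.80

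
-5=-5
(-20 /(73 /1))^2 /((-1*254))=-200 /676783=-0.00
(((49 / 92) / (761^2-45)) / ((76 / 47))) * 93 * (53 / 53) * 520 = 13921635 / 506112424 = 0.03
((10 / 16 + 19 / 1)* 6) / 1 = 471 / 4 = 117.75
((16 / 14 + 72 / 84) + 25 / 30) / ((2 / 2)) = 17 / 6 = 2.83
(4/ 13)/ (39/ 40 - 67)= -160/ 34333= -0.00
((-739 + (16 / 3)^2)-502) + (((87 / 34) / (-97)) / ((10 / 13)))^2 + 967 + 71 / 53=-126704367316603 / 518823550800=-244.21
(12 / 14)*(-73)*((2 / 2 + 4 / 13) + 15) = -1020.40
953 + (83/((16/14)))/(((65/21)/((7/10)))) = 969.42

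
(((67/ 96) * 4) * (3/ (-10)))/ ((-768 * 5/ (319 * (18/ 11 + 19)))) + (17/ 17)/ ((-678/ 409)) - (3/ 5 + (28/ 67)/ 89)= 15718330893/ 68999065600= 0.23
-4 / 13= -0.31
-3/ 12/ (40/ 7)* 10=-7/ 16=-0.44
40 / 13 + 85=1145 / 13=88.08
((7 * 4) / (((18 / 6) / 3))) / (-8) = -7 / 2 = -3.50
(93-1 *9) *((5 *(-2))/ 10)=-84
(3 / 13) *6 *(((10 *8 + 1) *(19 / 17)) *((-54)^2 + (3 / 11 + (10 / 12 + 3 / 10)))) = 261469944 / 715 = 365692.23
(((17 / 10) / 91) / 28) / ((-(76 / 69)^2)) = -0.00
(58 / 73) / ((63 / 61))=3538 / 4599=0.77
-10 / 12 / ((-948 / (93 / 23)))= 155 / 43608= 0.00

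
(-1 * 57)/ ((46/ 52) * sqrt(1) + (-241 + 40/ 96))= 8892/ 37393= 0.24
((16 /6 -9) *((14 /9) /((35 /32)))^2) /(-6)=2.14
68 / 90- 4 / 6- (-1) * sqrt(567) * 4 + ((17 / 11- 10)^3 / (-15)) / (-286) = -890407 / 17129970 + 36 * sqrt(7) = 95.20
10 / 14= 5 / 7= 0.71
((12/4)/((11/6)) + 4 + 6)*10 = 1280/11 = 116.36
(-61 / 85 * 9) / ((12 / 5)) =-183 / 68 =-2.69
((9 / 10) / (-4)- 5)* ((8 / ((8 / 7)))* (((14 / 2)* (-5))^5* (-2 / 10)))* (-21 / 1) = 64545182625 / 8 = 8068147828.12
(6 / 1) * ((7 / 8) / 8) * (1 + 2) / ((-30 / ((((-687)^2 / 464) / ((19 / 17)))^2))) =-1351898498616309 / 24870993920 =-54356.43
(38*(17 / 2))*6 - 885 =1053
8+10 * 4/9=112/9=12.44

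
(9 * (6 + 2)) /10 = 36 /5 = 7.20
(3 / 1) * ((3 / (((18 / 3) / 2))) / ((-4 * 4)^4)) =3 / 65536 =0.00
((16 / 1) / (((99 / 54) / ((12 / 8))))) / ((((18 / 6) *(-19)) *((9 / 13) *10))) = -104 / 3135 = -0.03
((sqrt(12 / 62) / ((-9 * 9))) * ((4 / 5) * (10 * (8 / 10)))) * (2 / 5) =-64 * sqrt(186) / 62775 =-0.01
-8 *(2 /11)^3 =-64 /1331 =-0.05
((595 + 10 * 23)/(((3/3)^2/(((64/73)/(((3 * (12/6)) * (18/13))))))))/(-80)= -715/657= -1.09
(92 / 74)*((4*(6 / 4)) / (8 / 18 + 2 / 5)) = 6210 / 703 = 8.83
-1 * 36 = -36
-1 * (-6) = 6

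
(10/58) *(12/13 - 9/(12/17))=-3075/1508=-2.04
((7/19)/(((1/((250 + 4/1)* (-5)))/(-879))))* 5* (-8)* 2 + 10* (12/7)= -4376011320/133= -32902340.75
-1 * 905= -905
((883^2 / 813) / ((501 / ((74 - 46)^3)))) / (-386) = -8557866464 / 78611409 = -108.86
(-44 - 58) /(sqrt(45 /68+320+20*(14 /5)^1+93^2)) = -204*sqrt(10433665) /613745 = -1.07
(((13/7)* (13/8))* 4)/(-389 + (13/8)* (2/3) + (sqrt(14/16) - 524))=-853554/64480297 - 234* sqrt(14)/64480297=-0.01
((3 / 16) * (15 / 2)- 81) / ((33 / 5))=-4245 / 352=-12.06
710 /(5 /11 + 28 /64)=124960 /157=795.92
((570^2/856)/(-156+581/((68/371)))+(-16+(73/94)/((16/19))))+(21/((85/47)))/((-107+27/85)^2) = -2534155226887442823/169499235375849056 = -14.95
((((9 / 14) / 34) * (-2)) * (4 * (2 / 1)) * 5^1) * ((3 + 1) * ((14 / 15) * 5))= -28.24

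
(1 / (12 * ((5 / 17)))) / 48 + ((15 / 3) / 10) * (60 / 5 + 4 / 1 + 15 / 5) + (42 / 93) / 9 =284389 / 29760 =9.56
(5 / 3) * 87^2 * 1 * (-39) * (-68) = 33454980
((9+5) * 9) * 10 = 1260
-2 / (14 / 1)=-1 / 7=-0.14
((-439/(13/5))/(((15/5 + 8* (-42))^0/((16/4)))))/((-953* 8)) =2195/24778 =0.09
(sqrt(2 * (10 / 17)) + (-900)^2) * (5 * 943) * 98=924140 * sqrt(85) / 17 + 374276700000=374277201185.28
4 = 4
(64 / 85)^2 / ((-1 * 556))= -1024 / 1004275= -0.00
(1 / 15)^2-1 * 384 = -384.00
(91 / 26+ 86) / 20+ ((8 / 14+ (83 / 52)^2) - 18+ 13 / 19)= -17481089 / 1798160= -9.72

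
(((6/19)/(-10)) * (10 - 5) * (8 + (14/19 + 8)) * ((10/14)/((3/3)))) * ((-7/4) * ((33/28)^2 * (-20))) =-12986325/141512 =-91.77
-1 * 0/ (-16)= 0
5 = 5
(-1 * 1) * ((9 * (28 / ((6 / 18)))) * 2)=-1512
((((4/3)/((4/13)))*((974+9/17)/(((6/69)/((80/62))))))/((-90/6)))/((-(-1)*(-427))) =19814132/2025261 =9.78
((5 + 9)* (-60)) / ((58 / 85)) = -35700 / 29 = -1231.03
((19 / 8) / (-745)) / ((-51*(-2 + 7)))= 19 / 1519800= 0.00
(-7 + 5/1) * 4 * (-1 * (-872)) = -6976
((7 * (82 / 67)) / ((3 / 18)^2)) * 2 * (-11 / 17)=-454608 / 1139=-399.13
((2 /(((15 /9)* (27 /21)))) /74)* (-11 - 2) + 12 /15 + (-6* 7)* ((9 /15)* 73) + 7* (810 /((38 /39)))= 8394340 /2109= 3980.25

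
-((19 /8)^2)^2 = -130321 /4096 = -31.82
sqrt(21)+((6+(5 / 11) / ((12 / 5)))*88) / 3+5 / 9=sqrt(21)+1639 / 9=186.69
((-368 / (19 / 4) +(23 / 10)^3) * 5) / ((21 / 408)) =-3013437 / 475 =-6344.08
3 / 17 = 0.18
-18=-18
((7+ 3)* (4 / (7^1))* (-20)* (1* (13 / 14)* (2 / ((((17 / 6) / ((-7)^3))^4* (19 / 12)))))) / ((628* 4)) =-11461225.71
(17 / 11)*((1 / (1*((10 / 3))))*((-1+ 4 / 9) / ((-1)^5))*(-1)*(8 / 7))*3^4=-1836 / 77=-23.84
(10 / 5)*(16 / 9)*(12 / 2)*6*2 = 256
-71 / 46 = -1.54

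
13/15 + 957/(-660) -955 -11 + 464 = -6031/12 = -502.58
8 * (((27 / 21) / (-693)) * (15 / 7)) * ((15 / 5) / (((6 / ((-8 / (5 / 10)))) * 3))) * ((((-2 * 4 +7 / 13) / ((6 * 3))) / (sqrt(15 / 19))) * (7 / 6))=-1552 * sqrt(285) / 567567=-0.05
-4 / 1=-4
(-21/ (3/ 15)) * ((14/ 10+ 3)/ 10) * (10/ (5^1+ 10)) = -154/ 5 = -30.80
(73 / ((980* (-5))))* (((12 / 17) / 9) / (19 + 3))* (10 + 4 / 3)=-73 / 121275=-0.00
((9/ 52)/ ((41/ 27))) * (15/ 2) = 3645/ 4264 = 0.85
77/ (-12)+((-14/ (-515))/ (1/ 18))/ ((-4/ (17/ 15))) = -202559/ 30900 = -6.56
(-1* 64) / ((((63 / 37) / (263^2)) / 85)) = -13922336320 / 63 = -220989465.40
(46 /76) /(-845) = -23 /32110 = -0.00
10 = 10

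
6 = 6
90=90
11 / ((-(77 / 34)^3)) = -39304 / 41503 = -0.95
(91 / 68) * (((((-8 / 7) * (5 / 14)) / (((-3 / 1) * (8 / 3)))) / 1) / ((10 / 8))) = 13 / 238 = 0.05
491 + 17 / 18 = 8855 / 18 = 491.94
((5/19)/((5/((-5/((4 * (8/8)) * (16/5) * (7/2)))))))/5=-5/4256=-0.00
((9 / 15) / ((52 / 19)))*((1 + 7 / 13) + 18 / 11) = 12939 / 18590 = 0.70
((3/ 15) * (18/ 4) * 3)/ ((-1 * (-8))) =27/ 80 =0.34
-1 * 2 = -2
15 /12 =5 /4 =1.25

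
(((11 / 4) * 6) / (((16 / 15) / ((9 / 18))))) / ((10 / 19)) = 1881 / 128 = 14.70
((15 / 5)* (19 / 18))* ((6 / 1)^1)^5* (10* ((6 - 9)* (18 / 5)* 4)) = -10637568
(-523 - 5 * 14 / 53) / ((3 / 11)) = -101893 / 53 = -1922.51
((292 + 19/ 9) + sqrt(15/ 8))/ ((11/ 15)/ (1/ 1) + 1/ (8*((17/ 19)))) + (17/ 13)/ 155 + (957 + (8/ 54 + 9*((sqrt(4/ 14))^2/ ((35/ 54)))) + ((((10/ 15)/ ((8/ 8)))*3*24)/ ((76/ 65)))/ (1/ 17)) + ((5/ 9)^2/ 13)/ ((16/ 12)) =510*sqrt(30)/ 1781 + 55400263561361/ 27756778140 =1997.49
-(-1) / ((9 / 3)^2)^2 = 1 / 81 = 0.01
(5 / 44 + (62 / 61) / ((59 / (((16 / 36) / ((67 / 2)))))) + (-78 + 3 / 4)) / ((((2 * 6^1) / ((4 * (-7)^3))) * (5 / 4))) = 2526409990342 / 358082505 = 7055.39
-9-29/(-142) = -1249/142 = -8.80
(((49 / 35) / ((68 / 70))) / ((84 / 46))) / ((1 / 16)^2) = 202.04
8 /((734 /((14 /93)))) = 56 /34131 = 0.00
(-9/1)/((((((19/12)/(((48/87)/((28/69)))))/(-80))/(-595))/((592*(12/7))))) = -1439941017600/3857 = -373331868.71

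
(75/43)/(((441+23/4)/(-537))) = -161100/76841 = -2.10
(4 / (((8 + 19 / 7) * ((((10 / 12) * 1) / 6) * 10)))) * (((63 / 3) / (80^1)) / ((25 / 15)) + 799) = 6712923 / 31250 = 214.81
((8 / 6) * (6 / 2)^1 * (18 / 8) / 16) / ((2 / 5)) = 45 / 32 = 1.41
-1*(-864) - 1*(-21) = 885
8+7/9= 79/9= 8.78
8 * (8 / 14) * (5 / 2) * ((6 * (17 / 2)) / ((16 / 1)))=255 / 7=36.43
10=10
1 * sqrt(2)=sqrt(2)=1.41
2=2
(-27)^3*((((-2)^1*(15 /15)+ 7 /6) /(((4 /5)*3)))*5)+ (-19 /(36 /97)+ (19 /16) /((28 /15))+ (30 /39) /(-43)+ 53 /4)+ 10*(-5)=76822755587 /2253888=34084.55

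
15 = 15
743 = 743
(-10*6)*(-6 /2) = 180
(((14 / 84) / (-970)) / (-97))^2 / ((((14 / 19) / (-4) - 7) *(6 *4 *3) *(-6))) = 19 / 18793420711228800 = 0.00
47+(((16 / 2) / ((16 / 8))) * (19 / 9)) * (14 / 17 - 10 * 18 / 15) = -7249 / 153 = -47.38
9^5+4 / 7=413347 / 7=59049.57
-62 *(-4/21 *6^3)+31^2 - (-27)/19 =467266/133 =3513.28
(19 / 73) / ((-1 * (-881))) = 0.00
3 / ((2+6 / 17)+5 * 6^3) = 51 / 18400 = 0.00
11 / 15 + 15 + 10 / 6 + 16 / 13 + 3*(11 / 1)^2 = 24806 / 65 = 381.63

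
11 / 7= 1.57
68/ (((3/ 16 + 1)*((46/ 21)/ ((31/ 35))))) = 50592/ 2185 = 23.15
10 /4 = 5 /2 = 2.50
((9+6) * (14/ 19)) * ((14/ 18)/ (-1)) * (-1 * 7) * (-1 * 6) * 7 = -48020/ 19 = -2527.37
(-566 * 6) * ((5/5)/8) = -849/2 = -424.50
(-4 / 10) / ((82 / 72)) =-0.35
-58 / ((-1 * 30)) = 29 / 15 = 1.93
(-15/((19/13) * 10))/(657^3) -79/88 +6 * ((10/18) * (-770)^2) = 312371300298347797/158056051032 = 1976332.44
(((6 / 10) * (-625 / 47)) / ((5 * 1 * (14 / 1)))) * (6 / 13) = -225 / 4277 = -0.05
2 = 2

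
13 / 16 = 0.81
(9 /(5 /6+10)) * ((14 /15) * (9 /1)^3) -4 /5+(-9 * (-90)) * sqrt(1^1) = 446698 /325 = 1374.46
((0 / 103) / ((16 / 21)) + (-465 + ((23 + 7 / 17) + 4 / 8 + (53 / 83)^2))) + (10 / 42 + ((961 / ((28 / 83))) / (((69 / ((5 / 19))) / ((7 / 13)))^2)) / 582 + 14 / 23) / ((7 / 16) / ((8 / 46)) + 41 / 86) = -502604833468851171505637 / 1141252711266710108430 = -440.40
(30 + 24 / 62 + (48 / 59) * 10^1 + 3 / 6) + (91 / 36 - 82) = -2663359 / 65844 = -40.45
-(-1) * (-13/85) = -0.15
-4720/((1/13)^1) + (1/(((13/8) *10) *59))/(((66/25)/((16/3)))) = -4659248720/75933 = -61360.00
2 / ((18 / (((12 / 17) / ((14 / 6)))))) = 4 / 119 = 0.03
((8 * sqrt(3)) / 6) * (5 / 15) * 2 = 8 * sqrt(3) / 9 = 1.54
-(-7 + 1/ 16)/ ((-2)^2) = 111/ 64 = 1.73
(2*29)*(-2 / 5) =-116 / 5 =-23.20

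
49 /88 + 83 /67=10587 /5896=1.80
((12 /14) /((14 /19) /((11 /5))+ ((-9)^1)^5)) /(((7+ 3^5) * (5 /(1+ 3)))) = -2508 /53992623125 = -0.00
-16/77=-0.21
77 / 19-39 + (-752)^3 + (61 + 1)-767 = -8079935211 / 19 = -425259747.95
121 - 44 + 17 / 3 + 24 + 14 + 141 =785 / 3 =261.67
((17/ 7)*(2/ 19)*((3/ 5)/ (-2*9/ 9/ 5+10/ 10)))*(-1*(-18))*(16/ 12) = 816/ 133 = 6.14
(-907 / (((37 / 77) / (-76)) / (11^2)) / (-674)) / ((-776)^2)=-160559861 / 3754266272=-0.04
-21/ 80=-0.26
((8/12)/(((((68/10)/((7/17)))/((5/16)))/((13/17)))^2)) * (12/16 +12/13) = 11545625/49433741312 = 0.00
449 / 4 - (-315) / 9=589 / 4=147.25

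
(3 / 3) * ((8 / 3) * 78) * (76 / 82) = 7904 / 41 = 192.78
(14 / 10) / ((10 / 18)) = 63 / 25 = 2.52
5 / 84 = 0.06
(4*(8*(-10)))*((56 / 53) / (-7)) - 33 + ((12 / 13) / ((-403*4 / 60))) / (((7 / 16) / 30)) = 25162603 / 1943669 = 12.95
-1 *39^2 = -1521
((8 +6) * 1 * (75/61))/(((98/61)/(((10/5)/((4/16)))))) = 600/7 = 85.71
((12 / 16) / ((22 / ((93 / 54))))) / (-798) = -31 / 421344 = -0.00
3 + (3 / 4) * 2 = 9 / 2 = 4.50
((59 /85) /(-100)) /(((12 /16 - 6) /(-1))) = -59 /44625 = -0.00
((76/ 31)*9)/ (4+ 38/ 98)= 5.03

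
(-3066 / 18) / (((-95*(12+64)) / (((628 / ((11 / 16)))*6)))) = 2567264 / 19855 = 129.30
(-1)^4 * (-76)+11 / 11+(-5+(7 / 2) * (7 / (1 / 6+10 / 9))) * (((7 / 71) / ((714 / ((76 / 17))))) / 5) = -530916737 / 7079055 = -75.00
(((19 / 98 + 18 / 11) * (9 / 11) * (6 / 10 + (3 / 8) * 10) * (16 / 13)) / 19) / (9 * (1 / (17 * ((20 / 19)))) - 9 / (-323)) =7781512 / 9788779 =0.79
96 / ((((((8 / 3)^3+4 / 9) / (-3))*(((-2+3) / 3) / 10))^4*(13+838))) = 13075441503750 / 250619432771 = 52.17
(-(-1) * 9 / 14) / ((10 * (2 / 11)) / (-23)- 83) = -0.01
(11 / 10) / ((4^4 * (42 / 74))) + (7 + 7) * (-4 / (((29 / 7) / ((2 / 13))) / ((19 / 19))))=-41994401 / 20267520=-2.07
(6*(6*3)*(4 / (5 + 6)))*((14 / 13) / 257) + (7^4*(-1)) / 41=-87991183 / 1506791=-58.40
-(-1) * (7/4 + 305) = 1227/4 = 306.75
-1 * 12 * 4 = -48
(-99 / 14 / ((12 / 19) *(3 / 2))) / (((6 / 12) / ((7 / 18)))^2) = -1463 / 324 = -4.52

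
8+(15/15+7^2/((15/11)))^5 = 52185382880024/759375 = 68721491.86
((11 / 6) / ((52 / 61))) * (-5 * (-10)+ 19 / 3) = 8723 / 72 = 121.15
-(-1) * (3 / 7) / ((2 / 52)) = 78 / 7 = 11.14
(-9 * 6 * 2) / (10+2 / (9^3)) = -19683 / 1823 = -10.80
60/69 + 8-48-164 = -4672/23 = -203.13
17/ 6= 2.83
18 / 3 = 6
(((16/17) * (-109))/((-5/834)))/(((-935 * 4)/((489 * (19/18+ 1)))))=-365502724/79475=-4598.96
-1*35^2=-1225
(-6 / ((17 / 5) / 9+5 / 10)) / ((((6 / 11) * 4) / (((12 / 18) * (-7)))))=1155 / 79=14.62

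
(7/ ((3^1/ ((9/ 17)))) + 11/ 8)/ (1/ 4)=10.44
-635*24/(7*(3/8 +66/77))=-40640/23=-1766.96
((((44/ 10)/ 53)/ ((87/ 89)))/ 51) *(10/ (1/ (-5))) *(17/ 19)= -19580/ 262827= -0.07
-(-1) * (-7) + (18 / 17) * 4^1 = -2.76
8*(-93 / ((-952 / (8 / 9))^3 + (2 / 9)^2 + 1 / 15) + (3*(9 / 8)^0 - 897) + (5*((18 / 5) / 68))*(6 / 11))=-166326868301395506 / 23259750446449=-7150.84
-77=-77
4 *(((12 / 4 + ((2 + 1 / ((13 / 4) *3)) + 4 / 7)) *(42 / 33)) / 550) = 6196 / 117975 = 0.05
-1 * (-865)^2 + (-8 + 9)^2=-748224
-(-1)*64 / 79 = 64 / 79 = 0.81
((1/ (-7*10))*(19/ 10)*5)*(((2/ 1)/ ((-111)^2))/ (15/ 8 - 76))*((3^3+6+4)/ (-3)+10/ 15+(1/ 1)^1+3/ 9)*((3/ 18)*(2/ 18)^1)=-1178/ 20713510755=-0.00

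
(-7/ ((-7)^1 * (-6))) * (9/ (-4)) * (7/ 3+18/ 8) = 55/ 32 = 1.72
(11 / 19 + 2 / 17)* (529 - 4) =118125 / 323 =365.71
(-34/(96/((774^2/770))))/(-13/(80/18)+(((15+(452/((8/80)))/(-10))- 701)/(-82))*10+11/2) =-34796331/17850371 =-1.95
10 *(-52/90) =-5.78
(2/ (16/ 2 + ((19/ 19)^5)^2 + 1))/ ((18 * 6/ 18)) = 1/ 30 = 0.03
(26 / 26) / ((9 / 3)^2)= 1 / 9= 0.11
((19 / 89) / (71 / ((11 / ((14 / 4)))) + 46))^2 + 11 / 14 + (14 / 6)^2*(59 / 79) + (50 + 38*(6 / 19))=444534684923257 / 6649551670902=66.85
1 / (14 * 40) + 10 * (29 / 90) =16249 / 5040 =3.22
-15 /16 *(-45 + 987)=-7065 /8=-883.12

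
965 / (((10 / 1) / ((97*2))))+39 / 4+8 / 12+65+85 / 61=13759997 / 732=18797.81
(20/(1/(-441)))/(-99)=980/11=89.09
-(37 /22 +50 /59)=-3283 /1298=-2.53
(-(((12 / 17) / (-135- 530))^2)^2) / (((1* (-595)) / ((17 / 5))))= 20736 / 2858382309851359375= 0.00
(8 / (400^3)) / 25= 0.00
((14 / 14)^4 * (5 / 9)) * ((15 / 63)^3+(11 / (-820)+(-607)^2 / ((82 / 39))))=1330760414339 / 13669236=97354.41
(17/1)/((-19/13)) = -11.63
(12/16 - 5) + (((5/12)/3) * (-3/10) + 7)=65/24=2.71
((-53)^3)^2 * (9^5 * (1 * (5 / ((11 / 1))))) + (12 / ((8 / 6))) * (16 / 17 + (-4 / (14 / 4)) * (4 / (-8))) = 778726099382278815 / 1309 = 594901527411977.70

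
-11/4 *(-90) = 495/2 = 247.50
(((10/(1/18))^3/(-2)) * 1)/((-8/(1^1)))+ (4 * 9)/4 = 364509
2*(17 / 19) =34 / 19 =1.79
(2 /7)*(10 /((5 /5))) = 20 /7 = 2.86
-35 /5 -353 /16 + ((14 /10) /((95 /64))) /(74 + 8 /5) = -1192213 /41040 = -29.05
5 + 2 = 7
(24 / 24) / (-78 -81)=-1 / 159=-0.01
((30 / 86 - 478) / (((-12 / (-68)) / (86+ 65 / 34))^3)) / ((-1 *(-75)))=-548475256633591 / 696600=-787360402.86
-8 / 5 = -1.60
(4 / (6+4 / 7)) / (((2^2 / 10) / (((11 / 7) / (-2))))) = -55 / 46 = -1.20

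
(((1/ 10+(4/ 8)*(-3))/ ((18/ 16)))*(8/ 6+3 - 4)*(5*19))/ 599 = -0.07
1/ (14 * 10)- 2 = -279/ 140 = -1.99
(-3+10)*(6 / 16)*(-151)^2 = 59852.62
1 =1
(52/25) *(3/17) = 0.37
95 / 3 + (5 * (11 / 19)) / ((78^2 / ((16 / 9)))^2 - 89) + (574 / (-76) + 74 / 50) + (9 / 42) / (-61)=153570726079859 / 6001078186425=25.59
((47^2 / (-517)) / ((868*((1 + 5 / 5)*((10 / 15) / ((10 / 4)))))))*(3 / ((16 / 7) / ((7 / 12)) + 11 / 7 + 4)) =-987 / 338272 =-0.00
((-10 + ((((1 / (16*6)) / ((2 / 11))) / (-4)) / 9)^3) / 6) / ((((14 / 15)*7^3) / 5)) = -82556485665275 / 3171489952038912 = -0.03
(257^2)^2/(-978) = -4362470401/978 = -4460603.68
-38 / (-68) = 0.56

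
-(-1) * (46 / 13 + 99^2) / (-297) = -127459 / 3861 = -33.01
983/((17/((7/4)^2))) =48167/272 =177.08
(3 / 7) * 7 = 3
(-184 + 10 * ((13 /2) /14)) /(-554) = 2511 /7756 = 0.32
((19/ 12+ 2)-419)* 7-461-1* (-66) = -39635/ 12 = -3302.92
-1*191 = -191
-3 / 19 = -0.16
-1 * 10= -10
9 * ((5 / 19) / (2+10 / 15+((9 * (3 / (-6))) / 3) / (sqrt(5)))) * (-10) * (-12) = 291600 * sqrt(5) / 22781+2592000 / 22781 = 142.40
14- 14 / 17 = 13.18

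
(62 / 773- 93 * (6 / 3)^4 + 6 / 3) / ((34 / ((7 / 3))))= -1340052 / 13141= -101.97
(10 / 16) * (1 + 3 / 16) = 95 / 128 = 0.74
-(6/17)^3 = -216/4913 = -0.04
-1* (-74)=74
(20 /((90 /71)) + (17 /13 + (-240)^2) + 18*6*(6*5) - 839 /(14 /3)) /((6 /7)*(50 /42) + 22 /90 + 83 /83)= 3478629595 /129844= 26790.84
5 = 5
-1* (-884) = 884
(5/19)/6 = 0.04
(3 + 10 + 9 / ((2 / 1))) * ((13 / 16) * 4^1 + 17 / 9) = 6475 / 72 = 89.93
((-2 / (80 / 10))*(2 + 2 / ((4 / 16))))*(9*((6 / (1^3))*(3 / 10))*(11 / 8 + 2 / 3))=-1323 / 16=-82.69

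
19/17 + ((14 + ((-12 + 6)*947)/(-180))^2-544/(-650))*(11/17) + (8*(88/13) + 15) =281307239/198900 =1414.31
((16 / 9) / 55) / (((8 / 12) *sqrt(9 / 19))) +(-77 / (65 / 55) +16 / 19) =-15885 / 247 +8 *sqrt(19) / 495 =-64.24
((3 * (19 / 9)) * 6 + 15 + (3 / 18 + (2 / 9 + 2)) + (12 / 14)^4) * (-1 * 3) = -2417125 / 14406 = -167.79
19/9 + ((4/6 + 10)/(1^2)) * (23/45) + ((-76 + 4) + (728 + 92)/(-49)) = -81.17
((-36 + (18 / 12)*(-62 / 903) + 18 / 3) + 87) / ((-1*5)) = -11.38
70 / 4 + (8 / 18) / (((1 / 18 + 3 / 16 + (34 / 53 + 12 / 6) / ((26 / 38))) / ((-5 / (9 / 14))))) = 3488011 / 209394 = 16.66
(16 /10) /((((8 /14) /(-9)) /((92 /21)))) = -552 /5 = -110.40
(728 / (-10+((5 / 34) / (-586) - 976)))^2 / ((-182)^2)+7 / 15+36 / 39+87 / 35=408314336650126706 / 105358544932029753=3.88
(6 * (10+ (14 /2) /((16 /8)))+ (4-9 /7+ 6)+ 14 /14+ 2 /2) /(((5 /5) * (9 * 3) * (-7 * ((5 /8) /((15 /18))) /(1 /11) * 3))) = -856 /43659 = -0.02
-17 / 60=-0.28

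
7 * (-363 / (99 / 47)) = -1206.33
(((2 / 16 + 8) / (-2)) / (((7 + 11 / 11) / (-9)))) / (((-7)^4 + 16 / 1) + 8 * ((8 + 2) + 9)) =585 / 328832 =0.00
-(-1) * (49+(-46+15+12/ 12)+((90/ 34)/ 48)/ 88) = 19.00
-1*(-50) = 50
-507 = -507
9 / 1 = 9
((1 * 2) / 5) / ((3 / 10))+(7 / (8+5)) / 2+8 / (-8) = 47 / 78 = 0.60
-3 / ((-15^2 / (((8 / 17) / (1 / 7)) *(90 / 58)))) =168 / 2465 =0.07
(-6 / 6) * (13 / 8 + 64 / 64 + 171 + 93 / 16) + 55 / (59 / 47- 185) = -6208829 / 34544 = -179.74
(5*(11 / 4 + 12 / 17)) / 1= 1175 / 68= 17.28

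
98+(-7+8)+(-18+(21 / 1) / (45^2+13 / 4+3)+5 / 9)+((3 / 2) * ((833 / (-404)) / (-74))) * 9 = 358274397127 / 4372290000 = 81.94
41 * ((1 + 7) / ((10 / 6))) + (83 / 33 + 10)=34537 / 165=209.32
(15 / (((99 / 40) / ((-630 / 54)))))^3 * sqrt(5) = -790448.42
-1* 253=-253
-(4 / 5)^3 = -64 / 125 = -0.51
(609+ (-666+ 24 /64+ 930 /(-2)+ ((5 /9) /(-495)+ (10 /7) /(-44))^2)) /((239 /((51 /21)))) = -2759610919955 /520639861896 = -5.30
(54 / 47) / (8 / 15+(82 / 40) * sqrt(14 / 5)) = -259200 / 4857121+199260 * sqrt(70) / 4857121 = 0.29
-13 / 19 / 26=-1 / 38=-0.03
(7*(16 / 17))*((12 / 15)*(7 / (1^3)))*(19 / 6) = 116.83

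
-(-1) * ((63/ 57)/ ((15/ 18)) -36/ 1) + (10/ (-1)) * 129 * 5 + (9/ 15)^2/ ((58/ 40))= -17864592/ 2755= -6484.43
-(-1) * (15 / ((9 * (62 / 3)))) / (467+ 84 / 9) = 15 / 88598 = 0.00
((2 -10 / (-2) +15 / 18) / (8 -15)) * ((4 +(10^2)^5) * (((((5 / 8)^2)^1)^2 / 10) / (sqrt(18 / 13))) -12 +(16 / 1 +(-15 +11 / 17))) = 4136 / 357 -14687500005875 * sqrt(26) / 516096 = -145112233.30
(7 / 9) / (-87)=-0.01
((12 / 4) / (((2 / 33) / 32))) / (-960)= -1.65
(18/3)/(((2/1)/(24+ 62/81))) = 2006/27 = 74.30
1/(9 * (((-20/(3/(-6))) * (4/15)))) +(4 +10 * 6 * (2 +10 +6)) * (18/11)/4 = 468299/1056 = 443.46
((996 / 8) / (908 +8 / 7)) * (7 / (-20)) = -12201 / 254560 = -0.05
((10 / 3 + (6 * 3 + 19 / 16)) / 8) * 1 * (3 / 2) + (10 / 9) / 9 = 90121 / 20736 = 4.35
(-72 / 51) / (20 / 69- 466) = 828 / 273139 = 0.00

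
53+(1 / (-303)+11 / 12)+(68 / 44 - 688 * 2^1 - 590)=-1910.54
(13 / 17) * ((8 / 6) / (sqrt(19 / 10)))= 52 * sqrt(190) / 969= 0.74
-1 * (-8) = 8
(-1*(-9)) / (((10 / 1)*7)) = 9 / 70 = 0.13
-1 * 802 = -802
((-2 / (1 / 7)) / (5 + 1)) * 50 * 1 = -350 / 3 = -116.67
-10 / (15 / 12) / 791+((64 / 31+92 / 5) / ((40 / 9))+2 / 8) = 4.84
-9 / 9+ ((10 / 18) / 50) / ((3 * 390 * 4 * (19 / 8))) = -1000349 / 1000350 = -1.00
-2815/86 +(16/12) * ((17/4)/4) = -16159/516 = -31.32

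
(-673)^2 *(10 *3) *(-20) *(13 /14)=-1766423100 /7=-252346157.14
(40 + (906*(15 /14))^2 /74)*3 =138951195 /3626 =38320.79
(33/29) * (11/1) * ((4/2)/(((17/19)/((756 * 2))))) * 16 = 333704448/493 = 676885.29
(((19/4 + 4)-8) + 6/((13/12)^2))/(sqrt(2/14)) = 3963 * sqrt(7)/676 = 15.51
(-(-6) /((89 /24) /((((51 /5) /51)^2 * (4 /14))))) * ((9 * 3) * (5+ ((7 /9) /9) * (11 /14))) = 39408 /15575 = 2.53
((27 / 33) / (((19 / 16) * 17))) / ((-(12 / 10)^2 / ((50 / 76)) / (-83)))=103750 / 67507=1.54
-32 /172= -8 /43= -0.19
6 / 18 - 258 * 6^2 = -27863 / 3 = -9287.67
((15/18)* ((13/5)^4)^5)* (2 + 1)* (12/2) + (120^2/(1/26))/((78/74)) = 57021666226986148316403/19073486328125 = 2989577534.28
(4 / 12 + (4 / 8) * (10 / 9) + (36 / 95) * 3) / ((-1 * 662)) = -866 / 283005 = -0.00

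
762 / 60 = 127 / 10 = 12.70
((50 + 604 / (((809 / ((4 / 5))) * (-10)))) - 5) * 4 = 3635668 / 20225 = 179.76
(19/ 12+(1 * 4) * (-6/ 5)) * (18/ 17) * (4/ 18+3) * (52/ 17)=-145522/ 4335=-33.57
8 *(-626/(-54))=2504/27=92.74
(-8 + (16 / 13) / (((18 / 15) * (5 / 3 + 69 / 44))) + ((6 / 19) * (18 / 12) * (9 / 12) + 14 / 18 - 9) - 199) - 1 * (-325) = 419366221 / 3796884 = 110.45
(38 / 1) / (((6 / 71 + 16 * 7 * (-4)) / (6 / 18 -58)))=233377 / 47703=4.89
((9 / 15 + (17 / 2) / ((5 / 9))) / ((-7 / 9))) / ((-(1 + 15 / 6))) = 1431 / 245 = 5.84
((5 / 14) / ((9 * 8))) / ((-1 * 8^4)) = -5 / 4128768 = -0.00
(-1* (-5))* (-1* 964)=-4820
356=356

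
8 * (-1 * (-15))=120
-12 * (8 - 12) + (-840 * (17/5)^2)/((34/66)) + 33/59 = -5546307/295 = -18801.04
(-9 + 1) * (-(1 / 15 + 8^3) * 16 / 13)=983168 / 195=5041.89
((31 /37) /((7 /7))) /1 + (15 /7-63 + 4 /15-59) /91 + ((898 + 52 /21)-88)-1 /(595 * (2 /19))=650680035 /801346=811.98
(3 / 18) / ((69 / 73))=73 / 414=0.18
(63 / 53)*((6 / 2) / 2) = 189 / 106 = 1.78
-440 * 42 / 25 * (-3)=11088 / 5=2217.60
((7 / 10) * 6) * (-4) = -84 / 5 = -16.80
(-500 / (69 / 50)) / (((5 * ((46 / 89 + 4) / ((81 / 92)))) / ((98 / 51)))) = -16353750 / 602531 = -27.14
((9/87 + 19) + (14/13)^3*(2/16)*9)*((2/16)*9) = 11759949/509704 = 23.07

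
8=8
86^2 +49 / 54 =399433 / 54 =7396.91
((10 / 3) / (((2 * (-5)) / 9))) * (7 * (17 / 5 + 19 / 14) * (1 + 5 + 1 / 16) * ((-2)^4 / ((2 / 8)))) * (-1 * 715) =27714258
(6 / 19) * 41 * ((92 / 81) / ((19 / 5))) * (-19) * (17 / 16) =-80155 / 1026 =-78.12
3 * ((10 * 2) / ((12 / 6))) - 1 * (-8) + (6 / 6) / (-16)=607 / 16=37.94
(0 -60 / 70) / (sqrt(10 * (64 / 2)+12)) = -3 * sqrt(83) / 581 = -0.05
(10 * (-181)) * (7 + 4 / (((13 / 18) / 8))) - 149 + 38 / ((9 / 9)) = -1208713 / 13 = -92977.92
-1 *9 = -9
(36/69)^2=144/529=0.27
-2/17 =-0.12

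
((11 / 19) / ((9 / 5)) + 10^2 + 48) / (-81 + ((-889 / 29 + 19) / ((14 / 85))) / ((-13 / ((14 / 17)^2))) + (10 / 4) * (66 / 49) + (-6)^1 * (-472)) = 0.05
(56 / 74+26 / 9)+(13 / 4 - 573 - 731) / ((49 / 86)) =-74382785 / 32634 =-2279.30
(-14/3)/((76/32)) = -112/57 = -1.96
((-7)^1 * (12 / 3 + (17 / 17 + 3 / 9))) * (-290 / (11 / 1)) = 32480 / 33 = 984.24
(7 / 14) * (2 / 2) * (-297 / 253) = -27 / 46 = -0.59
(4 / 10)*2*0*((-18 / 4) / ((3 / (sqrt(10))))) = 0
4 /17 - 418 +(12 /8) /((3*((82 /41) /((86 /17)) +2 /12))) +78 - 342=-1678357 /2465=-680.88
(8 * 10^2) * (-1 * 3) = -2400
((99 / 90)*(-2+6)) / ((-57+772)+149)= 11 / 2160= 0.01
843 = 843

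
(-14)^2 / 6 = 98 / 3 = 32.67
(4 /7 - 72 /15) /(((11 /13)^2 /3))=-75036 /4235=-17.72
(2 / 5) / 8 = 1 / 20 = 0.05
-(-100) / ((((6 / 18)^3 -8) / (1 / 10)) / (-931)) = 50274 / 43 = 1169.16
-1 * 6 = -6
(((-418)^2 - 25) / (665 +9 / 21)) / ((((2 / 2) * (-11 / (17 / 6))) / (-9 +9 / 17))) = 14674716 / 25619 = 572.81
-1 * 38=-38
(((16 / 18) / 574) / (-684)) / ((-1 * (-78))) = -1 / 34452054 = -0.00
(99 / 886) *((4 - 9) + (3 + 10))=396 / 443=0.89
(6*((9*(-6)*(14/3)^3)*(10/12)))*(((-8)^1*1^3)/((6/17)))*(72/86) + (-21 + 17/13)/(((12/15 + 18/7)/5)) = 17172964480/32981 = 520692.66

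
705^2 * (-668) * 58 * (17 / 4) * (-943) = 77176186108650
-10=-10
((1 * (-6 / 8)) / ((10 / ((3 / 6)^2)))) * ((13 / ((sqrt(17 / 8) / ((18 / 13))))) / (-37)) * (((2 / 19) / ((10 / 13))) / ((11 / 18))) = 3159 * sqrt(34) / 13146100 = 0.00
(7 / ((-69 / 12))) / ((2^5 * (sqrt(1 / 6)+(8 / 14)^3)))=115248 / 2140679 - 823543 * sqrt(6) / 17125432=-0.06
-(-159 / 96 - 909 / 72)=457 / 32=14.28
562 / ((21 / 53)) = 29786 / 21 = 1418.38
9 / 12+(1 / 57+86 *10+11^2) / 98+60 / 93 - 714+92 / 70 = -1214378819 / 1731660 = -701.28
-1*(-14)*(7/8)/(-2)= -49/8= -6.12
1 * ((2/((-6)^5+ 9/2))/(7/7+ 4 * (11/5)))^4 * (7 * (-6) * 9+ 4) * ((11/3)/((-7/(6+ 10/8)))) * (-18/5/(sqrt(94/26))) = -15776000 * sqrt(611)/304939006524144228596283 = -0.00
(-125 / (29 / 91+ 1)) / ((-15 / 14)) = 3185 / 36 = 88.47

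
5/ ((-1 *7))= -5/ 7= -0.71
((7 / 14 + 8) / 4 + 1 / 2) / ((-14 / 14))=-21 / 8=-2.62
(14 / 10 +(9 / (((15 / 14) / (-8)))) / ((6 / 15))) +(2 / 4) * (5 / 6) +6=-9611 / 60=-160.18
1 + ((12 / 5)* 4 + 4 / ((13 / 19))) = 1069 / 65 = 16.45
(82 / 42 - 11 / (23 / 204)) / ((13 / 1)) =-7.35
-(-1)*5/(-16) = -5/16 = -0.31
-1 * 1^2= -1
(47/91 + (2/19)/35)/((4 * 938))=4491/32436040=0.00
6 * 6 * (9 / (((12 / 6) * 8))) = 81 / 4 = 20.25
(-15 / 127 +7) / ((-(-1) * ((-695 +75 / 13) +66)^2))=73853 / 4168292654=0.00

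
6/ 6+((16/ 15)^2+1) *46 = 22351/ 225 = 99.34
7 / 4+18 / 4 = 25 / 4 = 6.25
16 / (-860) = -4 / 215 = -0.02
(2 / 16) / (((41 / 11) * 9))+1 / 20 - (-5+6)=-13967 / 14760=-0.95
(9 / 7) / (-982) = -9 / 6874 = -0.00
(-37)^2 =1369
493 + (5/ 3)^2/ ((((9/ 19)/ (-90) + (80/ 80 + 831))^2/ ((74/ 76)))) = 110876061838067/ 224900732169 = 493.00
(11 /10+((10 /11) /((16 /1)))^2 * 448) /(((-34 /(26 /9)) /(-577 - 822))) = 18678049 /61710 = 302.67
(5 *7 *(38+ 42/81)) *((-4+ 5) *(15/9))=182000/81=2246.91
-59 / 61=-0.97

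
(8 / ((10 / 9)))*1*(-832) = -5990.40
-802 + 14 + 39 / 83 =-787.53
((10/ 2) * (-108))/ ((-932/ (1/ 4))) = 135/ 932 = 0.14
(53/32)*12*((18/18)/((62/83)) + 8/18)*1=52735/1488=35.44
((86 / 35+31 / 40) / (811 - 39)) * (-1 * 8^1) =-181 / 5404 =-0.03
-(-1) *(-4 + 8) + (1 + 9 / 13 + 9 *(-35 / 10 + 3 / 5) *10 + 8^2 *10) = 5001 / 13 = 384.69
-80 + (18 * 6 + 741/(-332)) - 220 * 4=-283605/332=-854.23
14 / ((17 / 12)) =168 / 17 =9.88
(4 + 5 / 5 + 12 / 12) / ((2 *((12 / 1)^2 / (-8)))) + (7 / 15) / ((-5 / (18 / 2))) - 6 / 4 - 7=-9.51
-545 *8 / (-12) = 1090 / 3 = 363.33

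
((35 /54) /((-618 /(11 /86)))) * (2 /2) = -385 /2869992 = -0.00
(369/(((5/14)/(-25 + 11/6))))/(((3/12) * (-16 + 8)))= 119679/10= 11967.90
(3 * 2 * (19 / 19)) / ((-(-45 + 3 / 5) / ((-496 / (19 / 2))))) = -4960 / 703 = -7.06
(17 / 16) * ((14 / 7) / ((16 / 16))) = 17 / 8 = 2.12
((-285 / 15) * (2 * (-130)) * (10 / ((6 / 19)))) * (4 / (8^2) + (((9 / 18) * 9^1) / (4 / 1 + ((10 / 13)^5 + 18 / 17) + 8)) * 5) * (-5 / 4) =-691173367922375 / 2019049104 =-342326.18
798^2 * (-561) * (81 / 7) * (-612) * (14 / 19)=1864152680544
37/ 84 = 0.44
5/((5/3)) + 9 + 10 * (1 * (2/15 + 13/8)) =355/12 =29.58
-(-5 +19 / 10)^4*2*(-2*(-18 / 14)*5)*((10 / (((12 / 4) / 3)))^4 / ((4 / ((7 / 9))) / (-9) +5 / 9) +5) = 1047264502311 / 700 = 1496092146.16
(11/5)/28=11/140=0.08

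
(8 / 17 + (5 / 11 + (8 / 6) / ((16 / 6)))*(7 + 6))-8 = 1825 / 374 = 4.88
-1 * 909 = -909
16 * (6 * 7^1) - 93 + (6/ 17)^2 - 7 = 165344/ 289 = 572.12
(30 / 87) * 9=3.10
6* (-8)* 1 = -48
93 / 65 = 1.43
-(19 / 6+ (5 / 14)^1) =-74 / 21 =-3.52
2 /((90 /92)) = 92 /45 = 2.04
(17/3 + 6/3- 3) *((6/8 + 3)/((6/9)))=105/4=26.25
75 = 75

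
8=8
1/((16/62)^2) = 961/64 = 15.02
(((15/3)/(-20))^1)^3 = -1/64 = -0.02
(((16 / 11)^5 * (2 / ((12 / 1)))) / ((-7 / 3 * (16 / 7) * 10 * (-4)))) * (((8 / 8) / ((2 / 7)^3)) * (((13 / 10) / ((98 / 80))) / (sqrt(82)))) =0.03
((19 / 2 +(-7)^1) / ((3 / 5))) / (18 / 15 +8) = 125 / 276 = 0.45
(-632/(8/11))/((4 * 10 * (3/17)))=-14773/120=-123.11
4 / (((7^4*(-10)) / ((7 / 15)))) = -2 / 25725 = -0.00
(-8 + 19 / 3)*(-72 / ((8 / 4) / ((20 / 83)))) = 1200 / 83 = 14.46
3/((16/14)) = 21/8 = 2.62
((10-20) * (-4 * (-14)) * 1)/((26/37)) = -10360/13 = -796.92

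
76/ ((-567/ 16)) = -2.14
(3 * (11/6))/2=11/4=2.75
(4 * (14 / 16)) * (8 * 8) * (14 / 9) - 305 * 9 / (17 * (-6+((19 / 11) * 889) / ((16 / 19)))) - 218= 6379677254 / 48940569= 130.36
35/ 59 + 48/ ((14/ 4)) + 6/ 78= 77230/ 5369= 14.38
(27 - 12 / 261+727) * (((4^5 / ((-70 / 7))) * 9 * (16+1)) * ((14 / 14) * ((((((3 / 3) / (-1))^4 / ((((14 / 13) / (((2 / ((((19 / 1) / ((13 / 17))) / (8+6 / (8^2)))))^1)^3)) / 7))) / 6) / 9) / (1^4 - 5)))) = 16274468771740543 / 165557603520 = 98300.94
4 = 4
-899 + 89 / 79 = -70932 / 79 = -897.87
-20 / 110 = -2 / 11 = -0.18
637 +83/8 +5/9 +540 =85531/72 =1187.93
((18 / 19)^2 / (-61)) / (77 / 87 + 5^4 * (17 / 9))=-21141 / 1697576869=-0.00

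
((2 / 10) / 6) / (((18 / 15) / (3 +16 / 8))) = 5 / 36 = 0.14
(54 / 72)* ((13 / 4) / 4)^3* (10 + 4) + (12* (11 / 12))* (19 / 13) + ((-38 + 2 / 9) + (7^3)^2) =117632.93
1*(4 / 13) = 4 / 13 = 0.31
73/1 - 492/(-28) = 90.57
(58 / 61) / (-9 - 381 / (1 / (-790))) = 58 / 18359841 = 0.00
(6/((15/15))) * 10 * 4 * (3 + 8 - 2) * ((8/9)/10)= 192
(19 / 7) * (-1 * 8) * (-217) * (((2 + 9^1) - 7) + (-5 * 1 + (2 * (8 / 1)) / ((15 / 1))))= 4712 / 15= 314.13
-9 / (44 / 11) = -9 / 4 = -2.25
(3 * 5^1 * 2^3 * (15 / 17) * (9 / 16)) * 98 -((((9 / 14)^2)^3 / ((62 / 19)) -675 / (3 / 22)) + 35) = 85327240929517 / 7936130944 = 10751.74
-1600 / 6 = -800 / 3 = -266.67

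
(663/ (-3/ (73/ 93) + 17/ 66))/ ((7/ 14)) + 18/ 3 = -483510/ 1321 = -366.02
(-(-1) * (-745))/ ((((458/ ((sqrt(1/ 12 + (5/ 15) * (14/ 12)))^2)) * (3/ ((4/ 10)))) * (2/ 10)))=-12665/ 24732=-0.51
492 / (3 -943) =-123 / 235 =-0.52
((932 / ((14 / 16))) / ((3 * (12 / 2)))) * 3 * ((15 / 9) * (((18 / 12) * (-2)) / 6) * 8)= -74560 / 63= -1183.49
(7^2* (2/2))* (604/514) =57.58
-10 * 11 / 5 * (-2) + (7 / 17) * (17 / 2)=95 / 2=47.50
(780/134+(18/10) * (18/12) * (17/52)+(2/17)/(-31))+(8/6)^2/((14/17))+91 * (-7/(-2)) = 378663080333/1156722840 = 327.36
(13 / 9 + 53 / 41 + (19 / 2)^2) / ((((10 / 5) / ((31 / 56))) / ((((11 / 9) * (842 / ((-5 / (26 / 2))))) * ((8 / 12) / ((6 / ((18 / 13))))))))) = -2814800527 / 265680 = -10594.70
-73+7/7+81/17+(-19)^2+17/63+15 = 330976/1071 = 309.03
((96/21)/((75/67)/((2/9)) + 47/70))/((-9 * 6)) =-5360/361449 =-0.01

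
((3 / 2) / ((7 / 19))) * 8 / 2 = 114 / 7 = 16.29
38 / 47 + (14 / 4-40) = -3355 / 94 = -35.69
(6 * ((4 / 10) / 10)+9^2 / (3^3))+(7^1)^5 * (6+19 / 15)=9160058 / 75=122134.11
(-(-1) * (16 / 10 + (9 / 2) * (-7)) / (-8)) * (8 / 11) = 299 / 110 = 2.72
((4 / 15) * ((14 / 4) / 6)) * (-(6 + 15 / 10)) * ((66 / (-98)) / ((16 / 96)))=33 / 7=4.71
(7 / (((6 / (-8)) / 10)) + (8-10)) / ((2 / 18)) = -858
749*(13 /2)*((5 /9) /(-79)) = -48685 /1422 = -34.24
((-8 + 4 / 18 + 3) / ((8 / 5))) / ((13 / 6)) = -215 / 156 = -1.38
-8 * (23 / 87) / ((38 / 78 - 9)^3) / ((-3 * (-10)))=151593 / 1326545840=0.00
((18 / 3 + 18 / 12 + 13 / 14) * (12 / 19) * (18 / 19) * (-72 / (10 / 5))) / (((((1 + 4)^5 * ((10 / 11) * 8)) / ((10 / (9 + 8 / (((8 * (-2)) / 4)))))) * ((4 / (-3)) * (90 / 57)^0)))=0.01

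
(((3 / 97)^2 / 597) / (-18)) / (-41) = 1 / 460608186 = 0.00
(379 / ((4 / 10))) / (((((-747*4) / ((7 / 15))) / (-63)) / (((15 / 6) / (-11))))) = -92855 / 43824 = -2.12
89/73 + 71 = 5272/73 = 72.22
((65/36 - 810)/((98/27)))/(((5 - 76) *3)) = 29095/27832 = 1.05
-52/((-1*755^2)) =52/570025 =0.00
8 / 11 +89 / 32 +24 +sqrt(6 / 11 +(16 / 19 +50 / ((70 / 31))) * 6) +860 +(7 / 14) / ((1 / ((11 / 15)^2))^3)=8 * sqrt(4630395) / 1463 +3558777216611 / 4009500000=899.35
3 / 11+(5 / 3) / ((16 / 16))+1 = 97 / 33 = 2.94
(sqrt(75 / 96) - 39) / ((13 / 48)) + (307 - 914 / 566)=30*sqrt(2) / 13 + 45672 / 283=164.65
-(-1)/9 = 1/9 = 0.11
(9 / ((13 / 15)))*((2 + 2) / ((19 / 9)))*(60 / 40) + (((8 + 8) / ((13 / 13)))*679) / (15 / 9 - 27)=-98634 / 247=-399.33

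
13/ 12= 1.08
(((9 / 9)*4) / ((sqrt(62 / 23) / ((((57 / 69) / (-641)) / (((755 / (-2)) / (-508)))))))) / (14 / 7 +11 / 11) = -38608*sqrt(1426) / 1035179745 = -0.00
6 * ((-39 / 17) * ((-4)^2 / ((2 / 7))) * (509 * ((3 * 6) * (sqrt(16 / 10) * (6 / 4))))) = -360176544 * sqrt(10) / 85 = -13399743.99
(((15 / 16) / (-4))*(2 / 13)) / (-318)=5 / 44096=0.00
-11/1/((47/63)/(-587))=406791/47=8655.13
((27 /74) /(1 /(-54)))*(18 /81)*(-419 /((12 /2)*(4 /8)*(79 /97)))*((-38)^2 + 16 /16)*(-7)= -22199613030 /2923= -7594804.32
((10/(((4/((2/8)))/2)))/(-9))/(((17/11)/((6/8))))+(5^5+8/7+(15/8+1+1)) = 3129.95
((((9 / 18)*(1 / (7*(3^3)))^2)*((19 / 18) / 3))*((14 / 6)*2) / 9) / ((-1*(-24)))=19 / 178564176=0.00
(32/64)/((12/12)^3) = 1/2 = 0.50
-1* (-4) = 4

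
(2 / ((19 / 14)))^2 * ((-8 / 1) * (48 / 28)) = -10752 / 361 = -29.78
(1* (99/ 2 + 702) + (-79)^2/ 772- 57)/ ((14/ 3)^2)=697365/ 21616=32.26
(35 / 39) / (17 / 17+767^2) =7 / 4588662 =0.00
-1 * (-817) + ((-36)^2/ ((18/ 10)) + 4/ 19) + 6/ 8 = 116885/ 76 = 1537.96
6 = 6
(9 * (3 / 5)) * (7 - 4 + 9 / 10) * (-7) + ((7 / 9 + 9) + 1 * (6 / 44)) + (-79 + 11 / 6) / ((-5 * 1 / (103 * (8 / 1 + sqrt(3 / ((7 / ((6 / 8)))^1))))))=47689 * sqrt(7) / 140 + 31134413 / 2475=13480.80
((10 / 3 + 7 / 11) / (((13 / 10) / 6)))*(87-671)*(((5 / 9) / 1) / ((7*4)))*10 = -2122.99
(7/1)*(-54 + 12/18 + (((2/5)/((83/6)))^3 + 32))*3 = -32020035712/71473375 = -448.00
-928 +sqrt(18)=-928 +3 * sqrt(2)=-923.76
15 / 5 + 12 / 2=9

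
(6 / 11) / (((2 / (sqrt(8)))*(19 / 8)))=48*sqrt(2) / 209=0.32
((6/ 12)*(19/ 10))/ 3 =19/ 60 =0.32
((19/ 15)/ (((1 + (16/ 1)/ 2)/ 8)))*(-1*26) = -3952/ 135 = -29.27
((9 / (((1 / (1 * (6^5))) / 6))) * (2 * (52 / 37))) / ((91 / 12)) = 40310784 / 259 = 155640.09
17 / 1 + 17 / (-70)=16.76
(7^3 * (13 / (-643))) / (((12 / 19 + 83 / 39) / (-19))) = 62778261 / 1314935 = 47.74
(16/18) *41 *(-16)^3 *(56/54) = -37617664/243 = -154805.20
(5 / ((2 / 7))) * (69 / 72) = 805 / 48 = 16.77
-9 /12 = -3 /4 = -0.75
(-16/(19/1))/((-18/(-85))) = -3.98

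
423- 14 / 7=421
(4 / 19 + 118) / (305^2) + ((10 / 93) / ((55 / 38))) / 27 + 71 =3466375680091 / 48819426975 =71.00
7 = 7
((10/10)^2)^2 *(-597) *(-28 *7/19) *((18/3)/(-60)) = -58506/95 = -615.85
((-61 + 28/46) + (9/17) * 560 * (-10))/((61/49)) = -57957837/23851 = -2430.00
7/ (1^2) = 7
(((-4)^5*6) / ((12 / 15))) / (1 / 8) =-61440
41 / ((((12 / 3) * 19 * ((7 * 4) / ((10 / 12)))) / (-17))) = -3485 / 12768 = -0.27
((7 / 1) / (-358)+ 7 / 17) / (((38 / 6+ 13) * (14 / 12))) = 3069 / 176494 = 0.02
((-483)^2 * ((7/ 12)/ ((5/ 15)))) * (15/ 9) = 2721705/ 4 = 680426.25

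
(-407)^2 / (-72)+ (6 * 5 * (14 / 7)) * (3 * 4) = -113809 / 72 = -1580.68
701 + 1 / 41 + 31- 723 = 370 / 41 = 9.02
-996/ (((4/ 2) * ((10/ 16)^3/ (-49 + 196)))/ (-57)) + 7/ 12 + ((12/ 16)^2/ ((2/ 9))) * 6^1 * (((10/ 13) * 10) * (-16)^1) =333248810399/ 19500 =17089682.58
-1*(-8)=8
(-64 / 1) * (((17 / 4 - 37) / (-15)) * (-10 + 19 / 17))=316496 / 255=1241.16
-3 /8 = -0.38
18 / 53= 0.34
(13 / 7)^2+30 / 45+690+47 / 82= 8373779 / 12054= 694.69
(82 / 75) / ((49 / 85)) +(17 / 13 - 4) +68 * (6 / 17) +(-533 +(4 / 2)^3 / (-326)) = -794027194 / 1557465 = -509.82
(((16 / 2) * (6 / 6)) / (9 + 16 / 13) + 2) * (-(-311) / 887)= 115070 / 117971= 0.98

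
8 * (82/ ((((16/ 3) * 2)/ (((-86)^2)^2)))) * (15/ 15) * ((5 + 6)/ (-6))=-6167517004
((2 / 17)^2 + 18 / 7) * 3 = 15690 / 2023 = 7.76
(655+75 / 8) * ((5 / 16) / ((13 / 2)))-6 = 21583 / 832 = 25.94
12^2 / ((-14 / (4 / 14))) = -144 / 49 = -2.94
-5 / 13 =-0.38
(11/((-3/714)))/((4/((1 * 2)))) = -1309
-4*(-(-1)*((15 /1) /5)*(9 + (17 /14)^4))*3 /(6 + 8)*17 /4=-65677545 /537824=-122.12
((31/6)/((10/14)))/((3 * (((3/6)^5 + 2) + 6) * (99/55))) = 0.17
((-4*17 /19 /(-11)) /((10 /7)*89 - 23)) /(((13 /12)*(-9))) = -1904 /5942079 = -0.00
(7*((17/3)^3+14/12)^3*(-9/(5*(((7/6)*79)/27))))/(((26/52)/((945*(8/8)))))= -6769477836583/158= -42844796434.07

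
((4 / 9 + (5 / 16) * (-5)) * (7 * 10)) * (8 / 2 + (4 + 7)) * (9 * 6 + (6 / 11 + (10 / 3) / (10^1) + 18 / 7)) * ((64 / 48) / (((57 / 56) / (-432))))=23930267200 / 627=38166295.37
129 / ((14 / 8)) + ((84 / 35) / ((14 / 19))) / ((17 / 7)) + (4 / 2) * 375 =490908 / 595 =825.06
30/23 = 1.30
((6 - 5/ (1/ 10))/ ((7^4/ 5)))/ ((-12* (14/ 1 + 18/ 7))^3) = 55/ 4720149504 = 0.00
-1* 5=-5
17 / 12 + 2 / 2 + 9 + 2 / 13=1805 / 156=11.57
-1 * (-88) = 88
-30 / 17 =-1.76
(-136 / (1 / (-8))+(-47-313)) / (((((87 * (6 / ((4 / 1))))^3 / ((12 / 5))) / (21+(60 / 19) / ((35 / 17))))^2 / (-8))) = -1166344192 / 338201669737575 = -0.00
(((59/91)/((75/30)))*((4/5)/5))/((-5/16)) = -7552/56875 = -0.13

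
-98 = -98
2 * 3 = 6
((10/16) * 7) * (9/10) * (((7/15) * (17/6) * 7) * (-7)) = -40817/160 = -255.11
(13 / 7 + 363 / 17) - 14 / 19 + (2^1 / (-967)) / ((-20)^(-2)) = 47326404 / 2186387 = 21.65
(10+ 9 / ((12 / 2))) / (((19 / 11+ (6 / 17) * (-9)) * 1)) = -4301 / 542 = -7.94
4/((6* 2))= 1/3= 0.33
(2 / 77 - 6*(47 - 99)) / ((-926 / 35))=-60065 / 5093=-11.79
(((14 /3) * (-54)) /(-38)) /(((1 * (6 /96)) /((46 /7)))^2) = 9750528 /133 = 73312.24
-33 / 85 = -0.39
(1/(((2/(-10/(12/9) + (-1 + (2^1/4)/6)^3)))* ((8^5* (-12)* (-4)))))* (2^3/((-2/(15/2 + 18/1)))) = 242947/905969664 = 0.00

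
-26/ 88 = -13/ 44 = -0.30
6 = 6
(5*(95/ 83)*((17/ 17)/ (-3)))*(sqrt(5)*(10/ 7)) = -4750*sqrt(5)/ 1743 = -6.09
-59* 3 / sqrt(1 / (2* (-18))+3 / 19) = -1062* sqrt(1691) / 89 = -490.69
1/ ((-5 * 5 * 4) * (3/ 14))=-7/ 150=-0.05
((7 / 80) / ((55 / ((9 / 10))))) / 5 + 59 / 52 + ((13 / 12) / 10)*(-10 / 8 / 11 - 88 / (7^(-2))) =-466.01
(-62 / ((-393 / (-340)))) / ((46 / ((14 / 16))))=-18445 / 18078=-1.02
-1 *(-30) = 30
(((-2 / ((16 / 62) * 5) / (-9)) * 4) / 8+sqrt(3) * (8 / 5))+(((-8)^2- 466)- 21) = -420.14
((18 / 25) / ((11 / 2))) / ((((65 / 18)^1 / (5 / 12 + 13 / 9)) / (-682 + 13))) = -806814 / 17875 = -45.14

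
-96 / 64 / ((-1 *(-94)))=-3 / 188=-0.02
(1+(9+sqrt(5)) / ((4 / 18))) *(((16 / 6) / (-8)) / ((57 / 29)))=-2407 / 342 -29 *sqrt(5) / 38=-8.74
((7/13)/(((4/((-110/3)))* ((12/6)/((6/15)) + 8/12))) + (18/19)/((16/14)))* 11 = -7777/16796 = -0.46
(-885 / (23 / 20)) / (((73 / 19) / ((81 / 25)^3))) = -7148944332 / 1049375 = -6812.57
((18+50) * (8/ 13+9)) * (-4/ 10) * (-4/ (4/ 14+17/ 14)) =27200/ 39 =697.44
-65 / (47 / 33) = -2145 / 47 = -45.64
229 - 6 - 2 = 221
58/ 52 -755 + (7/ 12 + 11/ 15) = -587003/ 780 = -752.57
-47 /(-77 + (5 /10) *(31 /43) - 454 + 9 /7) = 28294 /318671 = 0.09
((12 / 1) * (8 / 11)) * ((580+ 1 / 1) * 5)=278880 / 11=25352.73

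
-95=-95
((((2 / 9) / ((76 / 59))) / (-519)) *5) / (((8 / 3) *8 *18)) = -295 / 68159232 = -0.00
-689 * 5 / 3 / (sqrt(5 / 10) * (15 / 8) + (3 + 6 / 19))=-58647680 / 142269 + 49745800 * sqrt(2) / 426807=-247.40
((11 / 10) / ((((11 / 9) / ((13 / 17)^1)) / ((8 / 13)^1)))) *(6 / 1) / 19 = 216 / 1615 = 0.13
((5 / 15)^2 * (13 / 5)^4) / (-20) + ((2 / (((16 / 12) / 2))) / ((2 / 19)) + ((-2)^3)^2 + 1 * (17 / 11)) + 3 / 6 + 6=124110829 / 1237500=100.29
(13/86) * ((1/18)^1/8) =13/12384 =0.00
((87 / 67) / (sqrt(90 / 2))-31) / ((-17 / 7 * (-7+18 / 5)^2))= 5425 / 4913-1015 * sqrt(5) / 329171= 1.10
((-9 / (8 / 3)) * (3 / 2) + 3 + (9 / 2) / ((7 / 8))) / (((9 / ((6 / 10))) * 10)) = 23 / 1120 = 0.02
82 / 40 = 41 / 20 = 2.05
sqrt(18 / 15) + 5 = sqrt(30) / 5 + 5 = 6.10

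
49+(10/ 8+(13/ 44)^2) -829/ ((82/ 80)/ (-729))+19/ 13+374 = 608841548225/ 1031888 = 590026.77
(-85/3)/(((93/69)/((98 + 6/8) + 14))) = -881705/372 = -2370.17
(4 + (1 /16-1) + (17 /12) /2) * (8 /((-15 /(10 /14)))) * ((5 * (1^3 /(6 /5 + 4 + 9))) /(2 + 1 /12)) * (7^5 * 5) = -4345810 /213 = -20402.86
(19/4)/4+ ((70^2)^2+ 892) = 24010893.19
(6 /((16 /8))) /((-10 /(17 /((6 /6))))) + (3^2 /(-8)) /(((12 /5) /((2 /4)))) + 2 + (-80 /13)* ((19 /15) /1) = -138893 /12480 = -11.13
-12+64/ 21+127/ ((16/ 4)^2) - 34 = -11765/ 336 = -35.01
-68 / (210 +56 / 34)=-578 / 1799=-0.32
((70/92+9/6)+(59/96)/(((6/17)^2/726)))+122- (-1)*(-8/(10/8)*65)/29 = 1418363921/384192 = 3691.81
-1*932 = -932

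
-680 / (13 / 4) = -2720 / 13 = -209.23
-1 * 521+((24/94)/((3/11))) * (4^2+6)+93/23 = -536566/1081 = -496.36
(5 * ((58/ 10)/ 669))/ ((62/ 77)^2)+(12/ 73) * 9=290288381/ 187729428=1.55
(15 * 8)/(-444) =-10/37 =-0.27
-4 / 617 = -0.01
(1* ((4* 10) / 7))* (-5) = -200 / 7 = -28.57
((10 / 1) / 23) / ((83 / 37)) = 370 / 1909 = 0.19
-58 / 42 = -29 / 21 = -1.38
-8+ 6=-2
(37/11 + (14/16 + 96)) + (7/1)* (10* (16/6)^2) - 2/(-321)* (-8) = 50674079/84744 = 597.97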